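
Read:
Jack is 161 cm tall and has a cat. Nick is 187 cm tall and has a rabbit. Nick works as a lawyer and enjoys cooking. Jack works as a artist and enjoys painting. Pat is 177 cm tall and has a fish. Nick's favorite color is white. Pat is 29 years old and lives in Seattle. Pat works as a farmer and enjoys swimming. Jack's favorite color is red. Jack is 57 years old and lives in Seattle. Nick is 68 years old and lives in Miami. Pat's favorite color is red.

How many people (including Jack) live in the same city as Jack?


Jack lives in Seattle. Count = 2

2


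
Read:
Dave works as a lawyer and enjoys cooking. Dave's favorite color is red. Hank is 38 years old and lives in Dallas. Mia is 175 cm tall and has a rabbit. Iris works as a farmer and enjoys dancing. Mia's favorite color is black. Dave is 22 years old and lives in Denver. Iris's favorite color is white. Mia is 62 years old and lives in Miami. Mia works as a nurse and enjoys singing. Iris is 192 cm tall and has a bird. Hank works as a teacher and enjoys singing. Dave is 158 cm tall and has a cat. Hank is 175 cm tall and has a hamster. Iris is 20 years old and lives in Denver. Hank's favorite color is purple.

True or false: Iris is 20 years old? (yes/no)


Iris is actually 20. yes

yes


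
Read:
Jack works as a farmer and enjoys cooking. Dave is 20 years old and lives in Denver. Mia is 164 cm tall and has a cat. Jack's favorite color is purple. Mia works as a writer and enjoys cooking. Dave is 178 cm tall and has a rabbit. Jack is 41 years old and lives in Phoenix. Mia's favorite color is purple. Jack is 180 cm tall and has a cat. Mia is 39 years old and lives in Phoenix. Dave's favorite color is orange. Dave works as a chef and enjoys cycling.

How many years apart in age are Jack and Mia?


41 vs 39, diff = 2

2


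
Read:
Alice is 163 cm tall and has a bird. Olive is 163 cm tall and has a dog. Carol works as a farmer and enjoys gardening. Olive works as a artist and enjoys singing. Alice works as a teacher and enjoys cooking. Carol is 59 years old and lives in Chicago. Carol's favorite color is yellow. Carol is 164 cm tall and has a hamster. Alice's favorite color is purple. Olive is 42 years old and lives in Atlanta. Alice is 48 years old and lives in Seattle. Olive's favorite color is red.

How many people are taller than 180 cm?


Taller than 180: 0

0


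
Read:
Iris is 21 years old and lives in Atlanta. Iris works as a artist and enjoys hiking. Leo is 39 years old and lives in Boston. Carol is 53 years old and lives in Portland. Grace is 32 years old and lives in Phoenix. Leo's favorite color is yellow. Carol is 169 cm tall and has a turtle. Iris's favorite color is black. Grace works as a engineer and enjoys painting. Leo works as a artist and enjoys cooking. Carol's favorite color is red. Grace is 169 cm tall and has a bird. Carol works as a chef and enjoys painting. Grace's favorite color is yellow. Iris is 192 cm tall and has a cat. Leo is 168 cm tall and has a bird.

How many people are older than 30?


Filter: 3

3


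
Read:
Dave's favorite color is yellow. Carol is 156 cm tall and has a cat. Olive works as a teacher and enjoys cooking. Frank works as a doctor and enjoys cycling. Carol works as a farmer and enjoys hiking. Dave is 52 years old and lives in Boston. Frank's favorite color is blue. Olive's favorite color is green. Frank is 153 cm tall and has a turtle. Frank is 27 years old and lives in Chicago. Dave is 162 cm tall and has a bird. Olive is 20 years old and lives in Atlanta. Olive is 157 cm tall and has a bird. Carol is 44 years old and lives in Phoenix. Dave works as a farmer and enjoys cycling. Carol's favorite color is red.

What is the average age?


Sum=143, n=4, avg=35.75

35.75


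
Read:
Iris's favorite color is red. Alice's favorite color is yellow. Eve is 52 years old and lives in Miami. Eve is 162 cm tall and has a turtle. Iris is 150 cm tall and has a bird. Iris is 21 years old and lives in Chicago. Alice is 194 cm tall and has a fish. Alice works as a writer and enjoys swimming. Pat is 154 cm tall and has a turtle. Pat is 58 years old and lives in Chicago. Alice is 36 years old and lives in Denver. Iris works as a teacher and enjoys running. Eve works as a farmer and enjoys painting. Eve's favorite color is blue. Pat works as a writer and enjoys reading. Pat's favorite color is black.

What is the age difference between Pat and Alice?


|58 - 36| = 22

22


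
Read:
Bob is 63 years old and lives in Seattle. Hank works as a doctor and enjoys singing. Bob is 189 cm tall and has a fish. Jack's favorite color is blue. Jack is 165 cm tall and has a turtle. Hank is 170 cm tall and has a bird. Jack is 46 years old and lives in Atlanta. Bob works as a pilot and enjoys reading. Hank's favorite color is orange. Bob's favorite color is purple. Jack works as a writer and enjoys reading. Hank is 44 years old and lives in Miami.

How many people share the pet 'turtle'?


Count: 1

1


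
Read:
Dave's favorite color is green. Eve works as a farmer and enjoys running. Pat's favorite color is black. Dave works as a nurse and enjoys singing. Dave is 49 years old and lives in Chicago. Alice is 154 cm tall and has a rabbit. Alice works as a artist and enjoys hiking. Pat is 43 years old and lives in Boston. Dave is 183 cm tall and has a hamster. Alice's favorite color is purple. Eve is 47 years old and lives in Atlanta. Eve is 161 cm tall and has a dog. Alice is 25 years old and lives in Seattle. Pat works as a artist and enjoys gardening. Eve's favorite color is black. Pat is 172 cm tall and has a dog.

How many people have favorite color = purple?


Count: 1

1


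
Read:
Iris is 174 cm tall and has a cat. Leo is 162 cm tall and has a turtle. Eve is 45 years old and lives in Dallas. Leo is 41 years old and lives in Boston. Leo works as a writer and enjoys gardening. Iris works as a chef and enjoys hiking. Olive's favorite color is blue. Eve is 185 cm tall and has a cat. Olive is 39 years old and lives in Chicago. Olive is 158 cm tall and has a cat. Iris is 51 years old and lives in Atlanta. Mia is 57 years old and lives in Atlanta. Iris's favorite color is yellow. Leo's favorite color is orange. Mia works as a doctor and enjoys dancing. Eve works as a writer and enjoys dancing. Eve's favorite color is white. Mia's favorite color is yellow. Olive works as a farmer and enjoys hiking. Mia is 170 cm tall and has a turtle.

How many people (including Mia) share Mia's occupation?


Mia is a doctor. Count = 1

1


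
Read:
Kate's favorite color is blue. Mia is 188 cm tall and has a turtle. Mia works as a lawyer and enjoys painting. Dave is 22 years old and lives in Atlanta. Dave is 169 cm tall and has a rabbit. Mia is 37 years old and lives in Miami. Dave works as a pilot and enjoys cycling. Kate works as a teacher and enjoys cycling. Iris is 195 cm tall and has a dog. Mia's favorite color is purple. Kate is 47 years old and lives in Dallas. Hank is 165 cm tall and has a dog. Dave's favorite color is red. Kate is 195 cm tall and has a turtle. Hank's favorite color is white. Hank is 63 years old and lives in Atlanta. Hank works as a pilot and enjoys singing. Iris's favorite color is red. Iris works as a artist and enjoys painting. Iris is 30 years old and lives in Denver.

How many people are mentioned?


People: Iris, Kate, Mia, Hank, Dave. Count = 5

5


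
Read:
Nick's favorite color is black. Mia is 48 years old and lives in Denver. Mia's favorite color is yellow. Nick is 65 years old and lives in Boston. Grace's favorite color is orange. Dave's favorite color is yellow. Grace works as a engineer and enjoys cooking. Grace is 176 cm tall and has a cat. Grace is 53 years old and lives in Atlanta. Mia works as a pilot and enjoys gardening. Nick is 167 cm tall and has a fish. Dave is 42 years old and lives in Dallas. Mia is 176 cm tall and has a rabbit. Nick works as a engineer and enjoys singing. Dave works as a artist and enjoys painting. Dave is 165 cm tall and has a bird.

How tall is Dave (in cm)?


Dave is 165 cm tall

165


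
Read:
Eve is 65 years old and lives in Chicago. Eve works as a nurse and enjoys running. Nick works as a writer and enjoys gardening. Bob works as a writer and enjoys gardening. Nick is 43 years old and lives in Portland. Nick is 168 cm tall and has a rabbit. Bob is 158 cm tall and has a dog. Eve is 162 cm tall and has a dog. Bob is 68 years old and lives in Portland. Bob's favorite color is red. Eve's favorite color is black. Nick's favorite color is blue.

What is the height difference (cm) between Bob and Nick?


|158 - 168| = 10

10


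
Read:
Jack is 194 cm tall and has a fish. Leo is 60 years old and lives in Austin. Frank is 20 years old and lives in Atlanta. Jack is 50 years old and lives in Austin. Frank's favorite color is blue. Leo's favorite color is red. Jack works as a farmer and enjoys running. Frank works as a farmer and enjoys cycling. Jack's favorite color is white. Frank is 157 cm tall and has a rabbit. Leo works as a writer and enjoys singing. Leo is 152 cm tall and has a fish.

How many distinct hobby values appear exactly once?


Unique hobby values: 3

3


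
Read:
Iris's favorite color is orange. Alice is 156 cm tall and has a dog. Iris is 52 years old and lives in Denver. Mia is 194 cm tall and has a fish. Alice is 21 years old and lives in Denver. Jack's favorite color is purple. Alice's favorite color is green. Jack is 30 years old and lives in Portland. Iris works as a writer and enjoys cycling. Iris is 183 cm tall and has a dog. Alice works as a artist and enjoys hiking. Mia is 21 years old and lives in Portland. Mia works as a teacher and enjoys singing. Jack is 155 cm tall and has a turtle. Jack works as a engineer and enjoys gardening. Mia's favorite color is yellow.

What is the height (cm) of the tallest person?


Tallest: Mia at 194 cm

194


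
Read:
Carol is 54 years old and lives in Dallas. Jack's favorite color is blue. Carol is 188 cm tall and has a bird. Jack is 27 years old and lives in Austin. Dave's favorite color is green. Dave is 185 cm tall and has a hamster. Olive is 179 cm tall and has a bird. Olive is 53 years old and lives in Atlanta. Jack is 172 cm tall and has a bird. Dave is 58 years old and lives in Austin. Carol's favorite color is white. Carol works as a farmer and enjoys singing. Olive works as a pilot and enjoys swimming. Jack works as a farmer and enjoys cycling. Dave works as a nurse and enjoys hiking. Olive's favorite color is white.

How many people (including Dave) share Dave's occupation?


Dave is a nurse. Count = 1

1


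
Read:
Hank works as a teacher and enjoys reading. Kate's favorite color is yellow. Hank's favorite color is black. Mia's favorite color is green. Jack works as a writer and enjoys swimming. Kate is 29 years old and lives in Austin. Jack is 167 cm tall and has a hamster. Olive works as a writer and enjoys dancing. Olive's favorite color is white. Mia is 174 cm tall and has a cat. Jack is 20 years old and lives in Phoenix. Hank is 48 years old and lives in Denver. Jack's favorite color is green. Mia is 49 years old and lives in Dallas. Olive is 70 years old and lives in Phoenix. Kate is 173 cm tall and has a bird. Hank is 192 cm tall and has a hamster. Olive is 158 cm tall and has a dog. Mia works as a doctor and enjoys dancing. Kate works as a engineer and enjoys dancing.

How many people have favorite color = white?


Count: 1

1


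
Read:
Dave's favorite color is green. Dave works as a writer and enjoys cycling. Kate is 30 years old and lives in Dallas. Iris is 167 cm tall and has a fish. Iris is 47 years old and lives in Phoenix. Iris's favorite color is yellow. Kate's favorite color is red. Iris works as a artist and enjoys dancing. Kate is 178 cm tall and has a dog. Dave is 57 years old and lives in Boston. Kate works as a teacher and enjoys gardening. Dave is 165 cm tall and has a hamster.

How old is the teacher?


The teacher is Kate, age 30

30


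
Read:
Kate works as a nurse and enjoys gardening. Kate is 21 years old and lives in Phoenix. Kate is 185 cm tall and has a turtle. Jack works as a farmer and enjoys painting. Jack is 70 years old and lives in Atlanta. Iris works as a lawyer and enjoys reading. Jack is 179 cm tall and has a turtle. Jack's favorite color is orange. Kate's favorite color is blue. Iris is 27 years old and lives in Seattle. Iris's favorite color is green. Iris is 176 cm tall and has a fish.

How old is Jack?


Jack is 70 years old

70


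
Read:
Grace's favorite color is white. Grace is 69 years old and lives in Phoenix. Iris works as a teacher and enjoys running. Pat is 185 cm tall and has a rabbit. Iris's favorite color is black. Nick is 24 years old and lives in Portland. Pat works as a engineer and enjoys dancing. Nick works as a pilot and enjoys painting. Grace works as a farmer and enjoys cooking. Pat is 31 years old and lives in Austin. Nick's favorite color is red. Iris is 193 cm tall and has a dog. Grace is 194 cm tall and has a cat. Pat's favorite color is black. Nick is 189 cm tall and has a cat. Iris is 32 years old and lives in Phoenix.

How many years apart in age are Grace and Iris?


69 vs 32, diff = 37

37


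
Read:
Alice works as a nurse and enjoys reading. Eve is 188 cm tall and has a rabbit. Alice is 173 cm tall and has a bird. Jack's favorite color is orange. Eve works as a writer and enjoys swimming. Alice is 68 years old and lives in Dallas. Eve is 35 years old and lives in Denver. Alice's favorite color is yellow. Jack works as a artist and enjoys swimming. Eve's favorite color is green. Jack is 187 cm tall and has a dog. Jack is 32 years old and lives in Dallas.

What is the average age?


Sum=135, n=3, avg=45

45


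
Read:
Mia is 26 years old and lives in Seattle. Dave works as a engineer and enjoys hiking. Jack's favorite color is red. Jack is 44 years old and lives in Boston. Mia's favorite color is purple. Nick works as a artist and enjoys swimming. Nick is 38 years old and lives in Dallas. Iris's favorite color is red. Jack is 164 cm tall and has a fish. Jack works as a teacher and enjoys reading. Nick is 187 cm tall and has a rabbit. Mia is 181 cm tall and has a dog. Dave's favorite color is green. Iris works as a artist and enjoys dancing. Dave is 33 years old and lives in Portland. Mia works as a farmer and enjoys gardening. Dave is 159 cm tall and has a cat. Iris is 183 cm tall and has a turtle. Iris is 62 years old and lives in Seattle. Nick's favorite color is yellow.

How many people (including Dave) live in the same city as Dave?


Dave lives in Portland. Count = 1

1


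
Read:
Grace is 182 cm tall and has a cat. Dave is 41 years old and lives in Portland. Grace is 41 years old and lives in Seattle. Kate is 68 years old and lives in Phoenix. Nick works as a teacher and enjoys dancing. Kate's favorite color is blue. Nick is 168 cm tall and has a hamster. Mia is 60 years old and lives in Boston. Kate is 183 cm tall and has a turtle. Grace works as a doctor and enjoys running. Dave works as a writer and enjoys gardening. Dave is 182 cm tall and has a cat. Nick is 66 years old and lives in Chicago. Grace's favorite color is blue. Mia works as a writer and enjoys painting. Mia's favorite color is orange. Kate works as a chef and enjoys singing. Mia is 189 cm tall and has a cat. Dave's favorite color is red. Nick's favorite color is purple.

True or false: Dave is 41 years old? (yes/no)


Dave is actually 41. yes

yes


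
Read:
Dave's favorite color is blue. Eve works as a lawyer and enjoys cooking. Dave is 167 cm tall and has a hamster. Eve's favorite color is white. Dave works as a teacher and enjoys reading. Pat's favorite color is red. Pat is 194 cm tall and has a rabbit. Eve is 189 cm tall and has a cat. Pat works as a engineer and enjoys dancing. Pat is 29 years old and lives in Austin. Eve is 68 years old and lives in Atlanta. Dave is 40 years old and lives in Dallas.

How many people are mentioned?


People: Eve, Dave, Pat. Count = 3

3


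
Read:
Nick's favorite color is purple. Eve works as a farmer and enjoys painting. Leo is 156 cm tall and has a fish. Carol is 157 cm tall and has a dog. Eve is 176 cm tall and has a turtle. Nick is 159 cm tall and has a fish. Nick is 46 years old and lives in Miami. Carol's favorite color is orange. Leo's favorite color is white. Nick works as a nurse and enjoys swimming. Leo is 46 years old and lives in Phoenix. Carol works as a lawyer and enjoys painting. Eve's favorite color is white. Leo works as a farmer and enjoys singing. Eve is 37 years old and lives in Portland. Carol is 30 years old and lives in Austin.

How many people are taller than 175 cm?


Taller than 175: 1

1


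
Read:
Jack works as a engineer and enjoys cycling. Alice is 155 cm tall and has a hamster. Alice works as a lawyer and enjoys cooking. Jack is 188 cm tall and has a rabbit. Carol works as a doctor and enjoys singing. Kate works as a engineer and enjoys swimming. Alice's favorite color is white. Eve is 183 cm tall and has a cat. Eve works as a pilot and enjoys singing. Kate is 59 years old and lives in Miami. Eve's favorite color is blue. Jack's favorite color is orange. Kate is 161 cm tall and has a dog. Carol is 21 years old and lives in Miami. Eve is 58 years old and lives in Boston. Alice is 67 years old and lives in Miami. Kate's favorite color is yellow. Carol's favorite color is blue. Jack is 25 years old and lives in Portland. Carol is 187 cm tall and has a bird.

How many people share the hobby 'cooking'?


Count: 1

1


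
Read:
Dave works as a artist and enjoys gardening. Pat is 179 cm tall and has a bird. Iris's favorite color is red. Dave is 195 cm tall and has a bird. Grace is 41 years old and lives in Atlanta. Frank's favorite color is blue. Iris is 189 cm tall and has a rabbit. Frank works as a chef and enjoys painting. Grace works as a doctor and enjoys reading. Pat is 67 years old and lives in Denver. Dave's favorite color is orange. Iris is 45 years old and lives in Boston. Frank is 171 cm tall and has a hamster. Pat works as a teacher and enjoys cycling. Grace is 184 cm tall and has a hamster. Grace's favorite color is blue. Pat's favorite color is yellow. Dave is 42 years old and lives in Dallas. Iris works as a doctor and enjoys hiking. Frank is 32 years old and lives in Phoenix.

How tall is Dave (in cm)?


Dave is 195 cm tall

195


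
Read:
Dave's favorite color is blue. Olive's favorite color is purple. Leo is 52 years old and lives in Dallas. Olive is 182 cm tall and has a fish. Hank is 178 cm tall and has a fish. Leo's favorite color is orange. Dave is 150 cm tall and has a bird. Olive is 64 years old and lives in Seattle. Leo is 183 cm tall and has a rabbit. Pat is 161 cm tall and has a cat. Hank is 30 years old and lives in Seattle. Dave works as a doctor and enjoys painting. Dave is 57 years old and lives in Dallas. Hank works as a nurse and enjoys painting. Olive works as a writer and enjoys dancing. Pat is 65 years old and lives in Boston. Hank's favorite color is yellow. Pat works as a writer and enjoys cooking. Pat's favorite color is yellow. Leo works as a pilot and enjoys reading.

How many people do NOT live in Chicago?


Not in Chicago: 5

5


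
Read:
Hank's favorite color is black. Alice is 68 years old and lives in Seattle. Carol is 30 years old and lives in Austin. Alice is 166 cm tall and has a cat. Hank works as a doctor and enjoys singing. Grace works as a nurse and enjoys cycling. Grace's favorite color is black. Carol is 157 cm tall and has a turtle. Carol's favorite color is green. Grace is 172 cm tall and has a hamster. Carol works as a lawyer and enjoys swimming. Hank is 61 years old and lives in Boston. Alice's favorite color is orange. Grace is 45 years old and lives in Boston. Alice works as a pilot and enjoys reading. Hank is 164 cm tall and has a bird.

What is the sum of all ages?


45+68+61+30 = 204

204


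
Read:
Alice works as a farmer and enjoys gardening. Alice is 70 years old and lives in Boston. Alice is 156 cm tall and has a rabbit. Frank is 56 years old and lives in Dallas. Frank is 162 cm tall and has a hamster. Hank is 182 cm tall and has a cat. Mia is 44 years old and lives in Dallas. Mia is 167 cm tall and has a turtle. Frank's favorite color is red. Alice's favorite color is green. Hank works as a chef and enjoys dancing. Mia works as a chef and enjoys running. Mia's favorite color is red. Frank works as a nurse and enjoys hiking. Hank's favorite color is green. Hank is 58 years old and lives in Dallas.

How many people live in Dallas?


Count in Dallas: 3

3


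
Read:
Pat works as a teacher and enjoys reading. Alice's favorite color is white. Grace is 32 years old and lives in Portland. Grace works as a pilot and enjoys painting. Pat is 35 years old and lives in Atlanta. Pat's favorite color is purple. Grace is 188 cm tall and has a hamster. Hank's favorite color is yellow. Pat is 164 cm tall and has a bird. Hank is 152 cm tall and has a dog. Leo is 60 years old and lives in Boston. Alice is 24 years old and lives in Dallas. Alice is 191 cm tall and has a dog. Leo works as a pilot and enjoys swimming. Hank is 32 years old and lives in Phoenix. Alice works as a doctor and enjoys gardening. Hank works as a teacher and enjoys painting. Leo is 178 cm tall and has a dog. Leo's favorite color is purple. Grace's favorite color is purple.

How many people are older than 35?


Filter: 1

1


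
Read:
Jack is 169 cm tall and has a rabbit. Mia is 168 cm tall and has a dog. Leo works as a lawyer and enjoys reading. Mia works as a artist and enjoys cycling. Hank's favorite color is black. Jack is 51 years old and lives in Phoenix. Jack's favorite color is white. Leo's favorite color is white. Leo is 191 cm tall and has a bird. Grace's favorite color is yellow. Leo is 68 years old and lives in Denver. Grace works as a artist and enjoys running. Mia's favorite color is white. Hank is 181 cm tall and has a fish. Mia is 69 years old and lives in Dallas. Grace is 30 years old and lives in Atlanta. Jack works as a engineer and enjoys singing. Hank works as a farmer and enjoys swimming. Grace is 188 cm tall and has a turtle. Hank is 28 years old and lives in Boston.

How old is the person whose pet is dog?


Person with pet=dog is Mia, age 69

69


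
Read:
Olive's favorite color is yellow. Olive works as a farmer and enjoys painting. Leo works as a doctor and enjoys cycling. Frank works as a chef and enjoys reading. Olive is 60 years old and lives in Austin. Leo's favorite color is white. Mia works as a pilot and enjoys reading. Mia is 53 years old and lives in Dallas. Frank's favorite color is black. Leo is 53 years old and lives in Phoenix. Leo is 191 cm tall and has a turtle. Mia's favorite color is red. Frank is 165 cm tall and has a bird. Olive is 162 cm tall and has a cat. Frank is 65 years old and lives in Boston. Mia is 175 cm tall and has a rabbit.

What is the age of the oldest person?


Oldest: Frank at 65

65


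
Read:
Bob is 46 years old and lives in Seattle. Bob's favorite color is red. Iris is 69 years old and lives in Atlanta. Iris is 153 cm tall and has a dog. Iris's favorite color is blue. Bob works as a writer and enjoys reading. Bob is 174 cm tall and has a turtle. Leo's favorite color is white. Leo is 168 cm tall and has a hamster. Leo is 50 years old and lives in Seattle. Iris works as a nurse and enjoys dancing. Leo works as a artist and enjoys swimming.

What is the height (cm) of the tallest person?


Tallest: Bob at 174 cm

174


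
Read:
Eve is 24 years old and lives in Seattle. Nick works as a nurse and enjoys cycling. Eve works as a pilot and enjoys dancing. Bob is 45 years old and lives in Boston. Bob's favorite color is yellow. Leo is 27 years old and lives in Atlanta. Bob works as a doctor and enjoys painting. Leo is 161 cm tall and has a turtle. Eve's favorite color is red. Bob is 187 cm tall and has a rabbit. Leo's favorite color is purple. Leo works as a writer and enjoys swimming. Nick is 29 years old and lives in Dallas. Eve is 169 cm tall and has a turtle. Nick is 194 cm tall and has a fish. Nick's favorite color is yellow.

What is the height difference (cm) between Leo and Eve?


|161 - 169| = 8

8


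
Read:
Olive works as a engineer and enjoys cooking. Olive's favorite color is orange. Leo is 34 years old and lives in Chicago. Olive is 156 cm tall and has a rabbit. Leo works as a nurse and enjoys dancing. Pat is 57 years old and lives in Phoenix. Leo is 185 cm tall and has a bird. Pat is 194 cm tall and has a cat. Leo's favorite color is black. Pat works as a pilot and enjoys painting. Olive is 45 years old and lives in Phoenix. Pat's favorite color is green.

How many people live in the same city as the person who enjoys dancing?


Person with hobby dancing is Leo, city Chicago. Count = 1

1


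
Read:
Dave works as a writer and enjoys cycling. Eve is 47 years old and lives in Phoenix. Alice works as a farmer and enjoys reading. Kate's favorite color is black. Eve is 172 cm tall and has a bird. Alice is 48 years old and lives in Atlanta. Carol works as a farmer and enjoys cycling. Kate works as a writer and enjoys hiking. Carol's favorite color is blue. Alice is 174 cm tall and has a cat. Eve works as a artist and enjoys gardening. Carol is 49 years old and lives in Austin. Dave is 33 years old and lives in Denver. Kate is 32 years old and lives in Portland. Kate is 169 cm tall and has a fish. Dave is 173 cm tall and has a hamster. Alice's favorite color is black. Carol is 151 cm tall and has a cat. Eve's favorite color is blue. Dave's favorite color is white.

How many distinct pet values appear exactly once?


Unique pet values: 3

3


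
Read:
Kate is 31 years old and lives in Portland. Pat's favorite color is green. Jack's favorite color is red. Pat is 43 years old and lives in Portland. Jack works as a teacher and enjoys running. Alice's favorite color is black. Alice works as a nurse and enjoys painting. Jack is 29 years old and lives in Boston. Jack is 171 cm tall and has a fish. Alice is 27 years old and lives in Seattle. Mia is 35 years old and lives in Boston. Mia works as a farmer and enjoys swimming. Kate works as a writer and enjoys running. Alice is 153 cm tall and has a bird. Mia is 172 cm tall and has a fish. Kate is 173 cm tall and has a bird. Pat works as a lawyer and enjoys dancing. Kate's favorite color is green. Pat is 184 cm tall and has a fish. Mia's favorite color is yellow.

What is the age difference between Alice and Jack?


|27 - 29| = 2

2


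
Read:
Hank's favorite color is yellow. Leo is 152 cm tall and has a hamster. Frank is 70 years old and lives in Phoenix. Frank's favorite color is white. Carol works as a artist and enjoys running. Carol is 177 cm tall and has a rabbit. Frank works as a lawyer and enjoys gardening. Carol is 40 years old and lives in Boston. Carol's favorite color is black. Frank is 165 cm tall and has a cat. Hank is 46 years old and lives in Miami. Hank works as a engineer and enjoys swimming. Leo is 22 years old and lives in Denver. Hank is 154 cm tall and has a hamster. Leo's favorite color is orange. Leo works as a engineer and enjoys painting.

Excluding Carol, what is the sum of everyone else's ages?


Sum (excluding Carol): 138

138


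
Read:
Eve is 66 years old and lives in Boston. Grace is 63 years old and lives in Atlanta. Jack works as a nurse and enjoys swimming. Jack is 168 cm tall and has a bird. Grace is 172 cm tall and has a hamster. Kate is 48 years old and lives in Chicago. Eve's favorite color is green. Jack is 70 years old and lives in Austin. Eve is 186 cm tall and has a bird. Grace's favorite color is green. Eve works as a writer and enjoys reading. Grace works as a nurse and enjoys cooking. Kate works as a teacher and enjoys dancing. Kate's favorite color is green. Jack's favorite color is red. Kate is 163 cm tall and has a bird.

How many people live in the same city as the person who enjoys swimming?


Person with hobby swimming is Jack, city Austin. Count = 1

1


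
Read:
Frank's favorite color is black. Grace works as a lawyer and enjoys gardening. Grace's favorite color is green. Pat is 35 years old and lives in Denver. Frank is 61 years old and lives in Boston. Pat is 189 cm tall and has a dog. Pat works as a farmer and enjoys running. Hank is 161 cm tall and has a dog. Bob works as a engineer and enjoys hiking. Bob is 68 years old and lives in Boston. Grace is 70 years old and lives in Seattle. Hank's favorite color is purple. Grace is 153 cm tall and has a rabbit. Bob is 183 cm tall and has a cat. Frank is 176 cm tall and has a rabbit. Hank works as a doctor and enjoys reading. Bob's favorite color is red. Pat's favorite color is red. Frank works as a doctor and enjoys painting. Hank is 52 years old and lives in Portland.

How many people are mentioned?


People: Frank, Bob, Grace, Hank, Pat. Count = 5

5


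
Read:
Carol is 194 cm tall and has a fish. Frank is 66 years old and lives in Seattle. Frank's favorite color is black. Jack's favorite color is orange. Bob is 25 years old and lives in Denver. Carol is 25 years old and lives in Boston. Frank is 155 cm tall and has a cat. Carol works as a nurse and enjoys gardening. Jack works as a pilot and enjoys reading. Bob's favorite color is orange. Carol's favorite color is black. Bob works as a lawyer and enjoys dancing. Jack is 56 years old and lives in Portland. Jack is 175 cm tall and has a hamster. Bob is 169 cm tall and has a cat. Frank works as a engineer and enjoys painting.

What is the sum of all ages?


56+25+25+66 = 172

172


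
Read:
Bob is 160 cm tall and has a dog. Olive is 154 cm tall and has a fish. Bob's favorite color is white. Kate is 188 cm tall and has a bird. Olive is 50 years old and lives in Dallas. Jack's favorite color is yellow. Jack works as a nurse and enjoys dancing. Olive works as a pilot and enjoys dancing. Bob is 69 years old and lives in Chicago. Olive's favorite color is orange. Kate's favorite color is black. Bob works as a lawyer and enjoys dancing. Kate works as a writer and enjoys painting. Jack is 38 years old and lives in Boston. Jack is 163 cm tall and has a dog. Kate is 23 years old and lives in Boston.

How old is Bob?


Bob is 69 years old

69


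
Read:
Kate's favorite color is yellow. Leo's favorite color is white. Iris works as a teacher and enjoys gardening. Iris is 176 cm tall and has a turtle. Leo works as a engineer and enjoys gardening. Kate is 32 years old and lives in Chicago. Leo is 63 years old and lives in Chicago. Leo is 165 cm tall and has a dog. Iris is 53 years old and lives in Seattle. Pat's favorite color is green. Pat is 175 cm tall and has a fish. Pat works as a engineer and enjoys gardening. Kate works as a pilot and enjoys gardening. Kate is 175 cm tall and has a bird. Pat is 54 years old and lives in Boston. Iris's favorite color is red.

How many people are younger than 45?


Filter: 1

1


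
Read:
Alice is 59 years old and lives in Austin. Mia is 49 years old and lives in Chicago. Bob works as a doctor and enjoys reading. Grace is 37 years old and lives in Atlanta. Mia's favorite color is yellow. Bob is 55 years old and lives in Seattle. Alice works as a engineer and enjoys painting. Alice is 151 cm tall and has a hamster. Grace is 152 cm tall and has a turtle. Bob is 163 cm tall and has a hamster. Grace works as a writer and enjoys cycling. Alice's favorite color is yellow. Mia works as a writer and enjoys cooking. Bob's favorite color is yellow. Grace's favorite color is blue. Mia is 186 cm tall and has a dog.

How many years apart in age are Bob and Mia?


55 vs 49, diff = 6

6


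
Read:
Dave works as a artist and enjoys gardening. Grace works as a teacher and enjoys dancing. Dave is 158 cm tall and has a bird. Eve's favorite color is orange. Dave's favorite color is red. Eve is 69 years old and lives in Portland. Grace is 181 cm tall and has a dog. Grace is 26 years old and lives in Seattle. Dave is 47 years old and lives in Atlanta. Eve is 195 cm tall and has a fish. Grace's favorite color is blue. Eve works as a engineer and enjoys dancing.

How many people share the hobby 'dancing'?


Count: 2

2


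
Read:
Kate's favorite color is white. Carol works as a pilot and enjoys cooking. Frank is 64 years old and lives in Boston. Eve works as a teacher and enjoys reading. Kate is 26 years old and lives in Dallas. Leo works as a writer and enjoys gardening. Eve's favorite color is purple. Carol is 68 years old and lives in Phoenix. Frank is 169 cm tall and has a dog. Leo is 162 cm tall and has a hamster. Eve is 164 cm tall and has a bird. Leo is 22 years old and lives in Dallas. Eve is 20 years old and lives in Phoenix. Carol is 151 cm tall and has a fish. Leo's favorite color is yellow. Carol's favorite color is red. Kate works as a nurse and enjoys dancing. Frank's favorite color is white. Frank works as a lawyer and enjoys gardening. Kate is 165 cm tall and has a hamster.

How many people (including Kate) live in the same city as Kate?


Kate lives in Dallas. Count = 2

2


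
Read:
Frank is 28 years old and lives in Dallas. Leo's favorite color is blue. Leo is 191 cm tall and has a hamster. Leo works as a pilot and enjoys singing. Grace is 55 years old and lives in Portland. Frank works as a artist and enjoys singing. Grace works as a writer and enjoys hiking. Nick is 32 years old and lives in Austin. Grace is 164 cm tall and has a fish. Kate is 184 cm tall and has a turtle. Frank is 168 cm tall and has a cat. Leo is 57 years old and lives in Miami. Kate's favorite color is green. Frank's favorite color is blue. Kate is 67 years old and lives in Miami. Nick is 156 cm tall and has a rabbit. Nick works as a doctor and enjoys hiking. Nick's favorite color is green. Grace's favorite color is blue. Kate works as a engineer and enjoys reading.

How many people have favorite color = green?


Count: 2

2


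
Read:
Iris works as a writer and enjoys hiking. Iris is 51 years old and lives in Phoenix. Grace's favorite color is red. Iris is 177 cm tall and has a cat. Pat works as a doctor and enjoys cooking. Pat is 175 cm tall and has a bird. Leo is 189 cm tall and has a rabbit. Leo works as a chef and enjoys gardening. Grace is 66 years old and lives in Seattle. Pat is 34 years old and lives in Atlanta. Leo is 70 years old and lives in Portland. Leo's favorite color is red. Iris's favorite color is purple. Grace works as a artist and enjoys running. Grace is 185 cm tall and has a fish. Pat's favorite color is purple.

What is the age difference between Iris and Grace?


|51 - 66| = 15

15


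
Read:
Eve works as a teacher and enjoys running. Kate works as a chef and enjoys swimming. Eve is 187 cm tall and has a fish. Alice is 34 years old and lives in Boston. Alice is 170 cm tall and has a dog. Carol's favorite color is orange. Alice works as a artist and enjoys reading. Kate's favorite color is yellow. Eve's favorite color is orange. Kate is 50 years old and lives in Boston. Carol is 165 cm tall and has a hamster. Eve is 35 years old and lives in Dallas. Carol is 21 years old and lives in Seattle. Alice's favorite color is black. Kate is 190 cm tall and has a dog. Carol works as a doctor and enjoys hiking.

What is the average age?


Sum=140, n=4, avg=35

35


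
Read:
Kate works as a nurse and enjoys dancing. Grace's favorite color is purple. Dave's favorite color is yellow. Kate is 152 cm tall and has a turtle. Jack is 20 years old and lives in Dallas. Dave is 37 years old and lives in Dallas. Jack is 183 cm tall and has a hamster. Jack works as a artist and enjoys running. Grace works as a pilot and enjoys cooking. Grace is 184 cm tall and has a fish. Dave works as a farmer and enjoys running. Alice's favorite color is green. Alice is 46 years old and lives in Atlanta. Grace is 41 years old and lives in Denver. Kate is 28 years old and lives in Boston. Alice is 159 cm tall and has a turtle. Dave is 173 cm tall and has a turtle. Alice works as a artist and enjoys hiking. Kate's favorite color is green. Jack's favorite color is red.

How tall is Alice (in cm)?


Alice is 159 cm tall

159


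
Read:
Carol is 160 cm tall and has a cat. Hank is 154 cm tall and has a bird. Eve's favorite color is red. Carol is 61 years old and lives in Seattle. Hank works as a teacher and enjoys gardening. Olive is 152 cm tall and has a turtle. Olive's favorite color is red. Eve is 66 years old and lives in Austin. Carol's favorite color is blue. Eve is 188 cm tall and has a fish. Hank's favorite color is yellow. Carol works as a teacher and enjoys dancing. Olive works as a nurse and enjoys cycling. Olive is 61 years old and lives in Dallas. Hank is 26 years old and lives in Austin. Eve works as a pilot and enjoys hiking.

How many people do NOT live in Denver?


Not in Denver: 4

4


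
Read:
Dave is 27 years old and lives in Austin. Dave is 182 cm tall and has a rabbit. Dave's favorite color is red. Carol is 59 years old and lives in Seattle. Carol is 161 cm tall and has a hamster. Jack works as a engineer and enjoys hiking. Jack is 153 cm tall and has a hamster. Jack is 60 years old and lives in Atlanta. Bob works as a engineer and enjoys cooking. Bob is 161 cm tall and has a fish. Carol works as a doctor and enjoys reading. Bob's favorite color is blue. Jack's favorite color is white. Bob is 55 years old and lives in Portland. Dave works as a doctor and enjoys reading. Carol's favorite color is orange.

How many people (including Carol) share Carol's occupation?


Carol is a doctor. Count = 2

2


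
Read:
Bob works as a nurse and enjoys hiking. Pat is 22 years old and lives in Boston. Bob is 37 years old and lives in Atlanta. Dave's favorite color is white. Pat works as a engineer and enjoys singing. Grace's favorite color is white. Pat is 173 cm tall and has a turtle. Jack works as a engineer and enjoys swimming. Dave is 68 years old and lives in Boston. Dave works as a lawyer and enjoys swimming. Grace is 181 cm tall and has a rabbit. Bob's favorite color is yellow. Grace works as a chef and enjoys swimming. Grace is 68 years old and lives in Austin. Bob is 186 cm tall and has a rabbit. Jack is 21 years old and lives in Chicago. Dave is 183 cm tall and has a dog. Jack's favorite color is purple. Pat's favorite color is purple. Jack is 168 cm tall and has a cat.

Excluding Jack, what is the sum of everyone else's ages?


Sum (excluding Jack): 195

195


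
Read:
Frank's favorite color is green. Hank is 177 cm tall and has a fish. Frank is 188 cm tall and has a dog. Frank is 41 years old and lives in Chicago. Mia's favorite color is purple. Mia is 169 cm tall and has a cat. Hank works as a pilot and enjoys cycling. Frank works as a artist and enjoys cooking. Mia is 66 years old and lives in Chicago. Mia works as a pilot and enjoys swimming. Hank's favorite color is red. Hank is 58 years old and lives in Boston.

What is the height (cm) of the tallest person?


Tallest: Frank at 188 cm

188


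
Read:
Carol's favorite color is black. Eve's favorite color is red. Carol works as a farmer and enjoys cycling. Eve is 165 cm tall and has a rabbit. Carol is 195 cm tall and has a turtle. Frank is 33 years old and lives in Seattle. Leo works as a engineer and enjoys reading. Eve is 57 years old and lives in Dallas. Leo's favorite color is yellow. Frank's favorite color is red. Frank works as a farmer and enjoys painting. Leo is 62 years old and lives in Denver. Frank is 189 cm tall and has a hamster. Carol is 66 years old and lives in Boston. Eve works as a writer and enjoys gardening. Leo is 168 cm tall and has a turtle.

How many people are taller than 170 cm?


Taller than 170: 2

2


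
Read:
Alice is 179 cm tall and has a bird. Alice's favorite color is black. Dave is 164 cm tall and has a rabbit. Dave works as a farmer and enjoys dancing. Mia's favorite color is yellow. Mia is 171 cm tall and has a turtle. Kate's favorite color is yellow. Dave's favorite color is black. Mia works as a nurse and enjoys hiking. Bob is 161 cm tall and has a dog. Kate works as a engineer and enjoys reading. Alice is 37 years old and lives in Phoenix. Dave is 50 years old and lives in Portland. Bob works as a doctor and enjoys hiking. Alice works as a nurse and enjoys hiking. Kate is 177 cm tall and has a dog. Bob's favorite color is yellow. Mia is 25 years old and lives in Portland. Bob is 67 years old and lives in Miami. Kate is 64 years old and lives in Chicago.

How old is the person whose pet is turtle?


Person with pet=turtle is Mia, age 25

25
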